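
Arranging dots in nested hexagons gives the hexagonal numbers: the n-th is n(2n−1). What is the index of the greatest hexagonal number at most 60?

Solve n(2n−1) ≤ 60 for integer n.
n = 5 gives 45 ≤ 60, while n = 6 gives 66 > 60; so the answer is index 5.

5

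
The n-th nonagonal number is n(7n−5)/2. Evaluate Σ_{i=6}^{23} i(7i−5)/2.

14289

Σ i(7i−5)/2 = (7Σi² − 5Σi) / 2 over i = 6..23.
Σi = 276 − 15 = 261 and Σi² = 4324 − 55 = 4269.
(7·4269 − 5·261) / 2 = 28578/2 = 14289.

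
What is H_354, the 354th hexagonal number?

354·(2·354 − 1) = 354·707 = 250278.

250278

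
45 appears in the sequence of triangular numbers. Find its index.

9

Set n(n+1)/2 = 45, giving n² + n − 90 = 0.
The discriminant is 1 + 8·45 = 361, and √361 = 19.
So n = (-1 + 19) / 2 = 18/2 = 9.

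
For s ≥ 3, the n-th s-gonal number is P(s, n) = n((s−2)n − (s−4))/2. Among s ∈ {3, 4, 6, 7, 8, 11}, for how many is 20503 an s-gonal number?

s = 3: P(3, 202) = 20503. ✓
s = 4: P(4, 143) = 20449 and P(4, 144) = 20736; 20503 is not s-gonal.
s = 6: P(6, 101) = 20301 and P(6, 102) = 20706; 20503 is not s-gonal.
s = 7: P(7, 90) = 20115 and P(7, 91) = 20566; 20503 is not s-gonal.
s = 8: P(8, 83) = 20501 and P(8, 84) = 21000; 20503 is not s-gonal.
s = 11: P(11, 67) = 19966 and P(11, 68) = 20570; 20503 is not s-gonal.
Hits: s ∈ {3} → 1.

1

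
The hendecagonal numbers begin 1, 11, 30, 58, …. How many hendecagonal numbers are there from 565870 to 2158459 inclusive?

338

The n-th hendecagonal number is n(9n−7)/2.
Smallest index with value ≥ 565870: n = 355 (giving 565870).
Largest index with value ≤ 2158459: n = 692 (giving 2152466).
Indices 355 through 692: 338 terms.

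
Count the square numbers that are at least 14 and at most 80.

5

The n-th square number is n².
Smallest index with value ≥ 14: n = 4 (giving 16).
Largest index with value ≤ 80: n = 8 (giving 64).
Indices 4 through 8: 5 terms.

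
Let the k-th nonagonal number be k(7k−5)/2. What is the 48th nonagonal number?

48·(7·48 − 5)/2 = 48·331/2 = 7944.

7944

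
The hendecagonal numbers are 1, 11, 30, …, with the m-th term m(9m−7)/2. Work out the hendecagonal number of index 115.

59110

115·(9·115 − 7)/2 = 115·1028/2 = 115·514 = 59110.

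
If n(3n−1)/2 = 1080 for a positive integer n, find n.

Set n(3n−1)/2 = 1080, giving 3n² − n − 2160 = 0.
The discriminant is 1 + 24·1080 = 25921, and √25921 = 161.
So n = (1 + 161) / 6 = 162/6 = 27.

27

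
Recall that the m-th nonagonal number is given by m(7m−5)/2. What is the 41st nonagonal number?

5781

The 41st nonagonal number is n(7n−5)/2 with n = 41.
41·(7·41 − 5)/2 = 41·282/2 = 41·141 = 5781.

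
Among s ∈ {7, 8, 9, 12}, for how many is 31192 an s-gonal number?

1

s = 7: P(7, 112) = 31192. ✓
s = 8: P(8, 102) = 31008 and P(8, 103) = 31621; 31192 is not s-gonal.
s = 9: P(9, 94) = 30691 and P(9, 95) = 31350; 31192 is not s-gonal.
s = 12: P(12, 79) = 30889 and P(12, 80) = 31680; 31192 is not s-gonal.
Hits: s ∈ {7} → 1.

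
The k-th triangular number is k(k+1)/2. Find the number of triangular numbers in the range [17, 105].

9

The n-th triangular number is n(n+1)/2.
Smallest index with value ≥ 17: n = 6 (giving 21).
Largest index with value ≤ 105: n = 14 (giving 105).
Indices 6 through 14: 9 terms.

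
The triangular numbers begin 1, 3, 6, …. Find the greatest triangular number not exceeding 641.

Solve n(n+1)/2 ≤ 641 for integer n.
n = 35 gives 630 ≤ 641, while n = 36 gives 666 > 641; so the answer is 630.

630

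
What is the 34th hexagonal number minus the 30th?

508

34·(2·34 − 1) = 2278 and 30·(2·30 − 1) = 1770.
Difference: 2278 − 1770 = 508.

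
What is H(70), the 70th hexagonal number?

9730

70·(2·70 − 1) = 70·139 = 9730.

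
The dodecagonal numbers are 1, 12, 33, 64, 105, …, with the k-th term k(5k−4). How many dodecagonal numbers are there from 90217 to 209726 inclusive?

The n-th dodecagonal number is n(5n−4).
Smallest index with value ≥ 90217: n = 135 (giving 90585).
Largest index with value ≤ 209726: n = 205 (giving 209305).
Indices 135 through 205: 71 terms.

71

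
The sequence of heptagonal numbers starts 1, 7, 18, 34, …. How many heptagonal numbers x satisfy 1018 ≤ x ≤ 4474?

The n-th heptagonal number is n(5n−3)/2.
Smallest index with value ≥ 1018: n = 21 (giving 1071).
Largest index with value ≤ 4474: n = 42 (giving 4347).
Indices 21 through 42: 22 terms.

22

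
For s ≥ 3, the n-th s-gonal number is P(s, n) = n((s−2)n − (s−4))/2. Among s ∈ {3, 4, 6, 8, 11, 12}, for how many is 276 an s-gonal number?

2

s = 3: P(3, 23) = 276. ✓
s = 4: P(4, 16) = 256 and P(4, 17) = 289; 276 is not s-gonal.
s = 6: P(6, 12) = 276. ✓
s = 8: P(8, 9) = 225 and P(8, 10) = 280; 276 is not s-gonal.
s = 11: P(11, 8) = 260 and P(11, 9) = 333; 276 is not s-gonal.
s = 12: P(12, 7) = 217 and P(12, 8) = 288; 276 is not s-gonal.
Hits: s ∈ {3, 6} → 2.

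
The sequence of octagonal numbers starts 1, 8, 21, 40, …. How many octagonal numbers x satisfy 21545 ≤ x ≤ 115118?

The n-th octagonal number is n(3n−2).
Smallest index with value ≥ 21545: n = 86 (giving 22016).
Largest index with value ≤ 115118: n = 196 (giving 114856).
Indices 86 through 196: 111 terms.

111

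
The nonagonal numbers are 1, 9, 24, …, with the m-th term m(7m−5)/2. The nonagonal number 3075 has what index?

30

Set n(7n−5)/2 = 3075, giving 7n² − 5n − 6150 = 0.
The discriminant is 25 + 56·3075 = 172225, and √172225 = 415.
So n = (5 + 415) / 14 = 420/14 = 30.
Check: 30·(7·30 − 5)/2 = 3075. ✓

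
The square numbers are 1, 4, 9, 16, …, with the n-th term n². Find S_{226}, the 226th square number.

51076

The 226th square number is n² with n = 226.
226² = 51076.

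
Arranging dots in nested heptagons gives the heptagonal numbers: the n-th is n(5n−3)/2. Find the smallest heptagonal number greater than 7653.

Solve n(5n−3)/2 > 7653 for integer n.
The largest n with value ≤ 7653 is 55 (since 7480 ≤ 7653 < 7756), so the first above is n = 56, value 7756.

7756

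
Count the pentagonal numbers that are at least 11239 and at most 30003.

The n-th pentagonal number is n(3n−1)/2.
Smallest index with value ≥ 11239: n = 87 (giving 11310).
Largest index with value ≤ 30003: n = 141 (giving 29751).
Indices 87 through 141: 55 terms.

55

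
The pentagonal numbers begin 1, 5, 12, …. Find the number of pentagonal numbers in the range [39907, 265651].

258

The n-th pentagonal number is n(3n−1)/2.
Smallest index with value ≥ 39907: n = 164 (giving 40262).
Largest index with value ≤ 265651: n = 421 (giving 265651).
Indices 164 through 421: 258 terms.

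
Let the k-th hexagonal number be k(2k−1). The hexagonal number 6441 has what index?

Set n(2n−1) = 6441, giving 2n² − n − 6441 = 0.
So n = (1 + 227) / 4 = 228/4 = 57.
Check: 57·(2·57 − 1) = 6441. ✓

57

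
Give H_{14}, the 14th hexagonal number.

378

14·(2·14 − 1) = 14·27 = 378.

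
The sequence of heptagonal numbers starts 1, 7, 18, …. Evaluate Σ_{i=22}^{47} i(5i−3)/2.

79677

Σ i(5i−3)/2 = (5Σi² − 3Σi) / 2 over i = 22..47.
Σi = 1128 − 231 = 897 and Σi² = 35720 − 3311 = 32409.
(5·32409 − 3·897) / 2 = 159354/2 = 79677.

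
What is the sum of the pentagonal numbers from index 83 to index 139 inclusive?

1073424

Σ i(3i−1)/2 = (3Σi² − Σi) / 2 over i = 83..139.
Σi = 9730 − 3403 = 6327 and Σi² = 904890 − 187165 = 717725.
(3·717725 − 1·6327) / 2 = 2146848/2 = 1073424.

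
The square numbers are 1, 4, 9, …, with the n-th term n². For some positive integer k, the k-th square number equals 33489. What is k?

183

We need n² = 33489, so n = √33489 = 183.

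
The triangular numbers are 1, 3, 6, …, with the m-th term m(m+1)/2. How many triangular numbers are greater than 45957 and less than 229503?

374

The n-th triangular number is n(n+1)/2.
Smallest index with value > 45957: n = 303 (giving 46056).
Largest index with value < 229503: n = 676 (giving 228826).
Indices 303 through 676: 374 terms.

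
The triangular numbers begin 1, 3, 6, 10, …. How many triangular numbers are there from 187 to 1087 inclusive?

The n-th triangular number is n(n+1)/2.
Smallest index with value ≥ 187: n = 19 (giving 190).
Largest index with value ≤ 1087: n = 46 (giving 1081).
Indices 19 through 46: 28 terms.

28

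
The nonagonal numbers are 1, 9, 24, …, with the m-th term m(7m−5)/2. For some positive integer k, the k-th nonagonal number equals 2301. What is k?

Set n(7n−5)/2 = 2301, giving 7n² − 5n − 4602 = 0.
The discriminant is 25 + 56·2301 = 128881, and √128881 = 359.
So n = (5 + 359) / 14 = 364/14 = 26.

26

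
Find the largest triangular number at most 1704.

1653

Solve n(n+1)/2 ≤ 1704 for integer n.
n = 57 gives 1653 ≤ 1704, while n = 58 gives 1711 > 1704; so the answer is 1653.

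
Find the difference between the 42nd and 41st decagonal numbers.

329

Consecutive decagonal numbers differ by 8n − 7: here 8·42 − 7 = 329.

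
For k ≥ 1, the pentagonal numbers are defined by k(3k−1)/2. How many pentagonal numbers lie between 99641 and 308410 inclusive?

The n-th pentagonal number is n(3n−1)/2.
Smallest index with value ≥ 99641: n = 258 (giving 99717).
Largest index with value ≤ 308410: n = 453 (giving 307587).
Indices 258 through 453: 196 terms.

196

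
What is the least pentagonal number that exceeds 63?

70

Solve n(3n−1)/2 > 63 for integer n.
The largest n with value ≤ 63 is 6 (since 51 ≤ 63 < 70), so the first above is n = 7, value 70.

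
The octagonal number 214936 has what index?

Set n(3n−2) = 214936, giving 3n² − 2n − 214936 = 0.
The discriminant is 4 + 12·214936 = 2579236, and √2579236 = 1606.
So n = (2 + 1606) / 6 = 1608/6 = 268.

268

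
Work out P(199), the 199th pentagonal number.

The 199th pentagonal number is n(3n−1)/2 with n = 199.
199·(3·199 − 1)/2 = 199·596/2 = 199·298 = 59302.

59302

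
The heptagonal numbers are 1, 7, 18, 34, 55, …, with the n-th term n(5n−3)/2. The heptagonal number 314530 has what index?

355

Set n(5n−3)/2 = 314530, giving 5n² − 3n − 629060 = 0.
So n = (3 + 3547) / 10 = 3550/10 = 355.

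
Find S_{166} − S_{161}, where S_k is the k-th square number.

1635

166² = 27556 and 161² = 25921.
Difference: 27556 − 25921 = 1635.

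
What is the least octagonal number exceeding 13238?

13333

Solve n(3n−2) > 13238 for integer n.
The largest n with value ≤ 13238 is 66 (since 12936 ≤ 13238 < 13333), so the first above is n = 67, value 13333.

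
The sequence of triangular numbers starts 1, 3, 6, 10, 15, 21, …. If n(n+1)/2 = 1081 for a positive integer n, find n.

46

Set n(n+1)/2 = 1081, giving n² + n − 2162 = 0.
The discriminant is 1 + 8·1081 = 8649, and √8649 = 93.
So n = (-1 + 93) / 2 = 92/2 = 46.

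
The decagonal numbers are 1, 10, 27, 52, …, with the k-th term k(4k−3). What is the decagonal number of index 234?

218322

The 234th decagonal number is n(4n−3) with n = 234.
234·(4·234 − 3) = 234·933 = 218322.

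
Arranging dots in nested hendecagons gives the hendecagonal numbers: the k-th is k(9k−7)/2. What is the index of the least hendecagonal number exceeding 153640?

Solve n(9n−7)/2 > 153640 for integer n.
The largest n with value ≤ 153640 is 185 (since 153365 ≤ 153640 < 155031), so the first above is n = 186, value 155031.

186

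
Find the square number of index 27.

729

The 27th square number is n² with n = 27.
27² = 729.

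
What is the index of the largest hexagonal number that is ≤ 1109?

23

Solve n(2n−1) ≤ 1109 for integer n.
n = 23 gives 1035 ≤ 1109, while n = 24 gives 1128 > 1109; so the answer is index 23.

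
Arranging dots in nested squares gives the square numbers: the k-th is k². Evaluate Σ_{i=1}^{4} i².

30

Σ_{i=1}^{4} i² = 4·5·9/6 = 30.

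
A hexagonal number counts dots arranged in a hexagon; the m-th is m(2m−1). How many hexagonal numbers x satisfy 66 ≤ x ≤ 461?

The n-th hexagonal number is n(2n−1).
Smallest index with value ≥ 66: n = 6 (giving 66).
Largest index with value ≤ 461: n = 15 (giving 435).
Indices 6 through 15: 10 terms.

10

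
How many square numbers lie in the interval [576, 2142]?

23

The n-th square number is n².
Smallest index with value ≥ 576: n = 24 (giving 576).
Largest index with value ≤ 2142: n = 46 (giving 2116).
Indices 24 through 46: 23 terms.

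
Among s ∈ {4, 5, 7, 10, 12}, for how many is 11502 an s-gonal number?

1

s = 4: P(4, 107) = 11449 and P(4, 108) = 11664; 11502 is not s-gonal.
s = 5: P(5, 87) = 11310 and P(5, 88) = 11572; 11502 is not s-gonal.
s = 7: P(7, 68) = 11458 and P(7, 69) = 11799; 11502 is not s-gonal.
s = 10: P(10, 54) = 11502. ✓
s = 12: P(12, 48) = 11328 and P(12, 49) = 11809; 11502 is not s-gonal.
Hits: s ∈ {10} → 1.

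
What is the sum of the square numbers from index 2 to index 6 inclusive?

Σ_{i=2}^{6} i² = 91 − 1 = 90.

90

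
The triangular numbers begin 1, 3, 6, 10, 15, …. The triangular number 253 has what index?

22

Set n(n+1)/2 = 253, giving n² + n − 506 = 0.
The discriminant is 1 + 8·253 = 2025, and √2025 = 45.
So n = (-1 + 45) / 2 = 44/2 = 22.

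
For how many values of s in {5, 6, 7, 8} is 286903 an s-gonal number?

1

s = 5: P(5, 437) = 286235 and P(5, 438) = 287547; 286903 is not s-gonal.
s = 6: P(6, 379) = 286903. ✓
s = 7: P(7, 339) = 286794 and P(7, 340) = 288490; 286903 is not s-gonal.
s = 8: P(8, 309) = 285825 and P(8, 310) = 287680; 286903 is not s-gonal.
Hits: s ∈ {6} → 1.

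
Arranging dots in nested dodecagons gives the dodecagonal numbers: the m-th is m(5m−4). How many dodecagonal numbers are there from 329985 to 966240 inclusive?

The n-th dodecagonal number is n(5n−4).
Smallest index with value ≥ 329985: n = 258 (giving 331788).
Largest index with value ≤ 966240: n = 440 (giving 966240).
Indices 258 through 440: 183 terms.

183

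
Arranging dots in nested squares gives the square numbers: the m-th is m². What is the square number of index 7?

49

7² = 49.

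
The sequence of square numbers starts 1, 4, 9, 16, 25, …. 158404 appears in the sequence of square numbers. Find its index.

398

We need n² = 158404, so n = √158404 = 398.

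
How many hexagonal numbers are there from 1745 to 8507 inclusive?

36

The n-th hexagonal number is n(2n−1).
Smallest index with value ≥ 1745: n = 30 (giving 1770).
Largest index with value ≤ 8507: n = 65 (giving 8385).
Indices 30 through 65: 36 terms.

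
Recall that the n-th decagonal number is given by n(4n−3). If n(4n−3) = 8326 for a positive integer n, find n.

46

Set n(4n−3) = 8326, giving 4n² − 3n − 8326 = 0.
The discriminant is 9 + 16·8326 = 133225, and √133225 = 365.
So n = (3 + 365) / 8 = 368/8 = 46.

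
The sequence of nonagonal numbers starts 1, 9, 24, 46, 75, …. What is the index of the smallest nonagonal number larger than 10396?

55

Solve n(7n−5)/2 > 10396 for integer n.
The largest n with value ≤ 10396 is 54 (since 10071 ≤ 10396 < 10450), so the first above is n = 55, value 10450.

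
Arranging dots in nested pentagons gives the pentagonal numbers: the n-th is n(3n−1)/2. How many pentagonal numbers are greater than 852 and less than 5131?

The n-th pentagonal number is n(3n−1)/2.
Smallest index with value > 852: n = 25 (giving 925).
Largest index with value < 5131: n = 58 (giving 5017).
Indices 25 through 58: 34 terms.

34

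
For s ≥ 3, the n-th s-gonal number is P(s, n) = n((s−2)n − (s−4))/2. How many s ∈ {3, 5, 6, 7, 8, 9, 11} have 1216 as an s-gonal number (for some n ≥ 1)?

s = 3: P(3, 48) = 1176 and P(3, 49) = 1225; 1216 is not s-gonal.
s = 5: P(5, 28) = 1162 and P(5, 29) = 1247; 1216 is not s-gonal.
s = 6: P(6, 24) = 1128 and P(6, 25) = 1225; 1216 is not s-gonal.
s = 7: P(7, 22) = 1177 and P(7, 23) = 1288; 1216 is not s-gonal.
s = 8: P(8, 20) = 1160 and P(8, 21) = 1281; 1216 is not s-gonal.
s = 9: P(9, 19) = 1216. ✓
s = 11: P(11, 16) = 1096 and P(11, 17) = 1241; 1216 is not s-gonal.
Hits: s ∈ {9} → 1.

1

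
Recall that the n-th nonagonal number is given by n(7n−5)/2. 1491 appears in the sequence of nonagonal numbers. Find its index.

Set n(7n−5)/2 = 1491, giving 7n² − 5n − 2982 = 0.
So n = (5 + 289) / 14 = 294/14 = 21.

21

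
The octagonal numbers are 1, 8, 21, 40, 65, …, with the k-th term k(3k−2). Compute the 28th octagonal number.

The 28th octagonal number is n(3n−2) with n = 28.
28·(3·28 − 2) = 28·82 = 2296.

2296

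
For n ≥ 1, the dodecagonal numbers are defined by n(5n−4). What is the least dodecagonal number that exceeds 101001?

101673

Solve n(5n−4) > 101001 for integer n.
The largest n with value ≤ 101001 is 142 (since 100252 ≤ 101001 < 101673), so the first above is n = 143, value 101673.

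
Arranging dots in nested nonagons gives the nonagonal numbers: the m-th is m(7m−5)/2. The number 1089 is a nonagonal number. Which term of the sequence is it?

Set n(7n−5)/2 = 1089, giving 7n² − 5n − 2178 = 0.
The discriminant is 25 + 56·1089 = 61009, and √61009 = 247.
So n = (5 + 247) / 14 = 252/14 = 18.

18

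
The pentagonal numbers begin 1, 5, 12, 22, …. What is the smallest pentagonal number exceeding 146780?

Solve n(3n−1)/2 > 146780 for integer n.
The largest n with value ≤ 146780 is 312 (since 145860 ≤ 146780 < 146797), so the first above is n = 313, value 146797.

146797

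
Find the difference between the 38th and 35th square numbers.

38² = 1444 and 35² = 1225.
Difference: 1444 − 1225 = 219.

219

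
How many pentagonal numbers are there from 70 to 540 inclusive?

The n-th pentagonal number is n(3n−1)/2.
Smallest index with value ≥ 70: n = 7 (giving 70).
Largest index with value ≤ 540: n = 19 (giving 532).
Indices 7 through 19: 13 terms.

13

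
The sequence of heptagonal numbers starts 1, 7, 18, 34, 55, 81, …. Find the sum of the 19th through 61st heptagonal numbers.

Σ i(5i−3)/2 = (5Σi² − 3Σi) / 2 over i = 19..61.
Σi = 1891 − 171 = 1720 and Σi² = 77531 − 2109 = 75422.
(5·75422 − 3·1720) / 2 = 371950/2 = 185975.

185975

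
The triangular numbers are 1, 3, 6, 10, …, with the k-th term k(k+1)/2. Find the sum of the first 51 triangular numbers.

23426

Σ i(i+1)/2 = (Σi² + Σi) / 2 over i = 1..51.
Σi = 1326 and Σi² = 45526.
(1·45526 + 1·1326) / 2 = 46852/2 = 23426.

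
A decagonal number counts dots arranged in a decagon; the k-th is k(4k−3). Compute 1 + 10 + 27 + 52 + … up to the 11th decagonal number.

1826

Σ i(4i−3) = 4Σi² − 3Σi over i = 1..11.
Σi = 66 and Σi² = 506.
4·506 − 3·66 = 1826.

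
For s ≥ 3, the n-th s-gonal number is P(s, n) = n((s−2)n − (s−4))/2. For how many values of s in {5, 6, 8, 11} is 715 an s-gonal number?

2

s = 5: P(5, 22) = 715. ✓
s = 6: P(6, 19) = 703 and P(6, 20) = 780; 715 is not s-gonal.
s = 8: P(8, 15) = 645 and P(8, 16) = 736; 715 is not s-gonal.
s = 11: P(11, 13) = 715. ✓
Hits: s ∈ {5, 11} → 2.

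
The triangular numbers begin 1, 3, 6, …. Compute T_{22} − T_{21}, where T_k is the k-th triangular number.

22

Consecutive triangular numbers differ by n: T_{22} − T_{21} = 22.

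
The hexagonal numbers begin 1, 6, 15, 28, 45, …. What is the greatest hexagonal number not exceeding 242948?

241860

Solve n(2n−1) ≤ 242948 for integer n.
n = 348 gives 241860 ≤ 242948, while n = 349 gives 243253 > 242948; so the answer is 241860.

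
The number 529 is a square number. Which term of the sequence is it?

23

We need n² = 529, so n = √529 = 23.
Check: 23² = 529. ✓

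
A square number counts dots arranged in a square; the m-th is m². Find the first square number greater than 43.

49

Solve n² > 43 for integer n.
The largest n with value ≤ 43 is 6 (since 36 ≤ 43 < 49), so the first above is n = 7, value 49.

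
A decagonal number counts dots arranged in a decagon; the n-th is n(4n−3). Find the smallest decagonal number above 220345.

Solve n(4n−3) > 220345 for integer n.
The largest n with value ≤ 220345 is 235 (since 220195 ≤ 220345 < 222076), so the first above is n = 236, value 222076.

222076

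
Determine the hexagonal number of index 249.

123753

249·(2·249 − 1) = 249·497 = 123753.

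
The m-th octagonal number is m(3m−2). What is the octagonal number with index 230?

158240

230·(3·230 − 2) = 230·688 = 158240.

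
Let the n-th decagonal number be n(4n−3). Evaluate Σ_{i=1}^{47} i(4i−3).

139496

Σ i(4i−3) = 4Σi² − 3Σi over i = 1..47.
Σi = 1128 and Σi² = 35720.
4·35720 − 3·1128 = 139496.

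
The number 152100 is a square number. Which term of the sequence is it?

We need n² = 152100, so n = √152100 = 390.

390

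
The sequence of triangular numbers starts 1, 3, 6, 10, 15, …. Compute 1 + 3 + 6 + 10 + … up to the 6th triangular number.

56

Σ i(i+1)/2 = (Σi² + Σi) / 2 over i = 1..6.
Σi = 21 and Σi² = 91.
(1·91 + 1·21) / 2 = 112/2 = 56.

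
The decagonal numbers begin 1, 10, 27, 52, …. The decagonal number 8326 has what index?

Set n(4n−3) = 8326, giving 4n² − 3n − 8326 = 0.
So n = (3 + 365) / 8 = 368/8 = 46.

46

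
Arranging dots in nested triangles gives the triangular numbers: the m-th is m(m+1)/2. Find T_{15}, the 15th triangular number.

120

The 15th triangular number is n(n+1)/2 with n = 15.
15·16/2 = 240/2 = 120.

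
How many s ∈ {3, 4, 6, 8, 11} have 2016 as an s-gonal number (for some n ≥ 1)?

s = 3: P(3, 63) = 2016. ✓
s = 4: P(4, 44) = 1936 and P(4, 45) = 2025; 2016 is not s-gonal.
s = 6: P(6, 32) = 2016. ✓
s = 8: P(8, 26) = 1976 and P(8, 27) = 2133; 2016 is not s-gonal.
s = 11: P(11, 21) = 1911 and P(11, 22) = 2101; 2016 is not s-gonal.
Hits: s ∈ {3, 6} → 2.

2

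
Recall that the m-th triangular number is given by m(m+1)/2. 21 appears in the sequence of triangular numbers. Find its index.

6

Set n(n+1)/2 = 21, giving n² + n − 42 = 0.
The discriminant is 1 + 8·21 = 169, and √169 = 13.
So n = (-1 + 13) / 2 = 12/2 = 6.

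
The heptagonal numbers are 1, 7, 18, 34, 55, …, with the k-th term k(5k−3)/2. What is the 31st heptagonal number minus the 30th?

151

Consecutive heptagonal numbers differ by 5n − 4: here 5·31 − 4 = 151.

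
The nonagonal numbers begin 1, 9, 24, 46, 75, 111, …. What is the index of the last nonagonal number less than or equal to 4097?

Solve n(7n−5)/2 ≤ 4097 for integer n.
n = 34 gives 3961 ≤ 4097, while n = 35 gives 4200 > 4097; so the answer is index 34.

34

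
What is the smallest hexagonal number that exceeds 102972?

103740

Solve n(2n−1) > 102972 for integer n.
The largest n with value ≤ 102972 is 227 (since 102831 ≤ 102972 < 103740), so the first above is n = 228, value 103740.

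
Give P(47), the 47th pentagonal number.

3290

The 47th pentagonal number is n(3n−1)/2 with n = 47.
47·(3·47 − 1)/2 = 47·140/2 = 47·70 = 3290.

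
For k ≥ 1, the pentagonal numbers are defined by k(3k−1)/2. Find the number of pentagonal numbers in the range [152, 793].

The n-th pentagonal number is n(3n−1)/2.
Smallest index with value ≥ 152: n = 11 (giving 176).
Largest index with value ≤ 793: n = 23 (giving 782).
Indices 11 through 23: 13 terms.

13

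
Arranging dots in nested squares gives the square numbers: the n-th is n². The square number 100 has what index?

We need n² = 100, so n = √100 = 10.
Check: 10² = 100. ✓

10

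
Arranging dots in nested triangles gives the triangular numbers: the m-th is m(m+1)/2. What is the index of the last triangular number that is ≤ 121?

15

Solve n(n+1)/2 ≤ 121 for integer n.
n = 15 gives 120 ≤ 121, while n = 16 gives 136 > 121; so the answer is index 15.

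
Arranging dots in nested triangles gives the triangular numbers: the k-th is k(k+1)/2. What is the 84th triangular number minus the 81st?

249

84·85/2 = 3570 and 81·82/2 = 3321.
Difference: 3570 − 3321 = 249.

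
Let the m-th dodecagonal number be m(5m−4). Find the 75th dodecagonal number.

The 75th dodecagonal number is n(5n−4) with n = 75.
75·(5·75 − 4) = 75·371 = 27825.

27825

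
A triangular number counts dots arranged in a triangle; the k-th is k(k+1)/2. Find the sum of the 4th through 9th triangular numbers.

Σ i(i+1)/2 = (Σi² + Σi) / 2 over i = 4..9.
Σi = 45 − 6 = 39 and Σi² = 285 − 14 = 271.
(1·271 + 1·39) / 2 = 310/2 = 155.

155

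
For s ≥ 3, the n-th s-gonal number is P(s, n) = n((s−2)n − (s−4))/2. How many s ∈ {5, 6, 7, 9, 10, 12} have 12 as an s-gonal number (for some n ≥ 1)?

2

s = 5: P(5, 3) = 12. ✓
s = 6: P(6, 2) = 6 and P(6, 3) = 15; 12 is not s-gonal.
s = 7: P(7, 2) = 7 and P(7, 3) = 18; 12 is not s-gonal.
s = 9: P(9, 2) = 9 and P(9, 3) = 24; 12 is not s-gonal.
s = 10: P(10, 2) = 10 and P(10, 3) = 27; 12 is not s-gonal.
s = 12: P(12, 2) = 12. ✓
Hits: s ∈ {5, 12} → 2.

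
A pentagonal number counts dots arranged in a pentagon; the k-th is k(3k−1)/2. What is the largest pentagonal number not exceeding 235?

210

Solve n(3n−1)/2 ≤ 235 for integer n.
n = 12 gives 210 ≤ 235, while n = 13 gives 247 > 235; so the answer is 210.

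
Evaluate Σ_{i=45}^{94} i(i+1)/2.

Σ i(i+1)/2 = (Σi² + Σi) / 2 over i = 45..94.
Σi = 4465 − 990 = 3475 and Σi² = 281295 − 29370 = 251925.
(1·251925 + 1·3475) / 2 = 255400/2 = 127700.

127700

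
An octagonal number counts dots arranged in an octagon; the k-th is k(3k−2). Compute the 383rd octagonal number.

439301

The 383rd octagonal number is n(3n−2) with n = 383.
383·(3·383 − 2) = 383·1147 = 439301.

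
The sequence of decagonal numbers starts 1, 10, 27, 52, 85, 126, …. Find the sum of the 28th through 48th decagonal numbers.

121982

Σ i(4i−3) = 4Σi² − 3Σi over i = 28..48.
Σi = 1176 − 378 = 798 and Σi² = 38024 − 6930 = 31094.
4·31094 − 3·798 = 121982.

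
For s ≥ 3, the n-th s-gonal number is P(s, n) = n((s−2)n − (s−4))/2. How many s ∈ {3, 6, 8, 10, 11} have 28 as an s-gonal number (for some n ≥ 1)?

2

s = 3: P(3, 7) = 28. ✓
s = 6: P(6, 4) = 28. ✓
s = 8: P(8, 3) = 21 and P(8, 4) = 40; 28 is not s-gonal.
s = 10: P(10, 3) = 27 and P(10, 4) = 52; 28 is not s-gonal.
s = 11: P(11, 2) = 11 and P(11, 3) = 30; 28 is not s-gonal.
Hits: s ∈ {3, 6} → 2.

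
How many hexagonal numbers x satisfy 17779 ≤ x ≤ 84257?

111

The n-th hexagonal number is n(2n−1).
Smallest index with value ≥ 17779: n = 95 (giving 17955).
Largest index with value ≤ 84257: n = 205 (giving 83845).
Indices 95 through 205: 111 terms.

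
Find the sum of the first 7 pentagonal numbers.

Σ i(3i−1)/2 = (3Σi² − Σi) / 2 over i = 1..7.
Σi = 28 and Σi² = 140.
(3·140 − 1·28) / 2 = 392/2 = 196.

196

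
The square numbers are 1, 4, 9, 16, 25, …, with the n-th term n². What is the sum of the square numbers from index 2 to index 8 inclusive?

Σ_{i=2}^{8} i² = 204 − 1 = 203.

203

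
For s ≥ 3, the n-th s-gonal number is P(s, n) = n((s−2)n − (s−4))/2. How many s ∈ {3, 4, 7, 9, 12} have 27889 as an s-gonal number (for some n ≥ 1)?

1

s = 3: P(3, 235) = 27730 and P(3, 236) = 27966; 27889 is not s-gonal.
s = 4: P(4, 167) = 27889. ✓
s = 7: P(7, 105) = 27405 and P(7, 106) = 27931; 27889 is not s-gonal.
s = 9: P(9, 89) = 27501 and P(9, 90) = 28125; 27889 is not s-gonal.
s = 12: P(12, 75) = 27825 and P(12, 76) = 28576; 27889 is not s-gonal.
Hits: s ∈ {4} → 1.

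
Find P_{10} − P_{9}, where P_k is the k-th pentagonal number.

28

Consecutive pentagonal numbers differ by 3n − 2: here 3·10 − 2 = 28.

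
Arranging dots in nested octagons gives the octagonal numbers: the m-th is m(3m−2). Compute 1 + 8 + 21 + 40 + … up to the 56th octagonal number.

Σ i(3i−2) = 3Σi² − 2Σi over i = 1..56.
Σi = 1596 and Σi² = 60116.
3·60116 − 2·1596 = 177156.

177156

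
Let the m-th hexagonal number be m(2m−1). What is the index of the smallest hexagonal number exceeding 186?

Solve n(2n−1) > 186 for integer n.
The largest n with value ≤ 186 is 9 (since 153 ≤ 186 < 190), so the first above is n = 10, value 190.

10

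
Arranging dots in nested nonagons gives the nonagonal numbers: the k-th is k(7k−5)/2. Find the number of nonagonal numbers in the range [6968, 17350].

The n-th nonagonal number is n(7n−5)/2.
Smallest index with value ≥ 6968: n = 45 (giving 6975).
Largest index with value ≤ 17350: n = 70 (giving 16975).
Indices 45 through 70: 26 terms.

26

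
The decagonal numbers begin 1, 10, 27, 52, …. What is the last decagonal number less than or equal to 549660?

549451

Solve n(4n−3) ≤ 549660 for integer n.
n = 371 gives 549451 ≤ 549660, while n = 372 gives 552420 > 549660; so the answer is 549451.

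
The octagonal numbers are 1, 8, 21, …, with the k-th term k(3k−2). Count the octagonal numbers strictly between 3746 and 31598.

The n-th octagonal number is n(3n−2).
Smallest index with value > 3746: n = 36 (giving 3816).
Largest index with value < 31598: n = 102 (giving 31008).
Indices 36 through 102: 67 terms.

67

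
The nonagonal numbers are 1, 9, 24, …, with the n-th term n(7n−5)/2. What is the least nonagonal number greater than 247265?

248844

Solve n(7n−5)/2 > 247265 for integer n.
The largest n with value ≤ 247265 is 266 (since 246981 ≤ 247265 < 248844), so the first above is n = 267, value 248844.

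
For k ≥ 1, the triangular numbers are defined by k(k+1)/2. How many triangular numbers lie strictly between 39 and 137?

The n-th triangular number is n(n+1)/2.
Smallest index with value > 39: n = 9 (giving 45).
Largest index with value < 137: n = 16 (giving 136).
Indices 9 through 16: 8 terms.

8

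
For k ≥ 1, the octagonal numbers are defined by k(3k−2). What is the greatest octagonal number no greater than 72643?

71765

Solve n(3n−2) ≤ 72643 for integer n.
n = 155 gives 71765 ≤ 72643, while n = 156 gives 72696 > 72643; so the answer is 71765.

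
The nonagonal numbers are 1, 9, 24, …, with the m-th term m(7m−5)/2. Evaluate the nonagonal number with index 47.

The 47th nonagonal number is n(7n−5)/2 with n = 47.
47·(7·47 − 5)/2 = 47·324/2 = 47·162 = 7614.

7614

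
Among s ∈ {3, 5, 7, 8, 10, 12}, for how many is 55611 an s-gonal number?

1

s = 3: P(3, 333) = 55611. ✓
s = 5: P(5, 192) = 55200 and P(5, 193) = 55777; 55611 is not s-gonal.
s = 7: P(7, 149) = 55279 and P(7, 150) = 56025; 55611 is not s-gonal.
s = 8: P(8, 136) = 55216 and P(8, 137) = 56033; 55611 is not s-gonal.
s = 10: P(10, 118) = 55342 and P(10, 119) = 56287; 55611 is not s-gonal.
s = 12: P(12, 105) = 54705 and P(12, 106) = 55756; 55611 is not s-gonal.
Hits: s ∈ {3} → 1.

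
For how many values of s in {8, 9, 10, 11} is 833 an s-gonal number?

2

s = 8: P(8, 17) = 833. ✓
s = 9: P(9, 15) = 750 and P(9, 16) = 856; 833 is not s-gonal.
s = 10: P(10, 14) = 742 and P(10, 15) = 855; 833 is not s-gonal.
s = 11: P(11, 14) = 833. ✓
Hits: s ∈ {8, 11} → 2.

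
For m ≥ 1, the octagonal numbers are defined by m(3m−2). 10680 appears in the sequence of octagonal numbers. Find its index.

Set n(3n−2) = 10680, giving 3n² − 2n − 10680 = 0.
So n = (2 + 358) / 6 = 360/6 = 60.
Check: 60·(3·60 − 2) = 10680. ✓

60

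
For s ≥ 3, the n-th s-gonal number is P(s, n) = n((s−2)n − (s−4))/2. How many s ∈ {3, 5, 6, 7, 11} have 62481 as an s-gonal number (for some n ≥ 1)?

s = 3: P(3, 353) = 62481. ✓
s = 5: P(5, 204) = 62322 and P(5, 205) = 62935; 62481 is not s-gonal.
s = 6: P(6, 177) = 62481. ✓
s = 7: P(7, 158) = 62173 and P(7, 159) = 62964; 62481 is not s-gonal.
s = 11: P(11, 118) = 62245 and P(11, 119) = 63308; 62481 is not s-gonal.
Hits: s ∈ {3, 6} → 2.

2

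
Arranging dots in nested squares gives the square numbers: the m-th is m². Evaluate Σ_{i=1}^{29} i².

Σ_{i=1}^{29} i² = 29·30·59/6 = 8555.

8555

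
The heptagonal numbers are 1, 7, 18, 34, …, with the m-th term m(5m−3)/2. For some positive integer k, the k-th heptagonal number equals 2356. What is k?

31

Set n(5n−3)/2 = 2356, giving 5n² − 3n − 4712 = 0.
The discriminant is 9 + 40·2356 = 94249, and √94249 = 307.
So n = (3 + 307) / 10 = 310/10 = 31.
Check: 31·(5·31 − 3)/2 = 2356. ✓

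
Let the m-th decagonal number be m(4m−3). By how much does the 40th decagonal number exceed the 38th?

40·(4·40 − 3) = 6280 and 38·(4·38 − 3) = 5662.
Difference: 6280 − 5662 = 618.

618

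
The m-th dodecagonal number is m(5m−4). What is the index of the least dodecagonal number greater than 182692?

192

Solve n(5n−4) > 182692 for integer n.
The largest n with value ≤ 182692 is 191 (since 181641 ≤ 182692 < 183552), so the first above is n = 192, value 183552.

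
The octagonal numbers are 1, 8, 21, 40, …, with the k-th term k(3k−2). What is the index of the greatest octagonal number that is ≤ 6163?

45

Solve n(3n−2) ≤ 6163 for integer n.
n = 45 gives 5985 ≤ 6163, while n = 46 gives 6256 > 6163; so the answer is index 45.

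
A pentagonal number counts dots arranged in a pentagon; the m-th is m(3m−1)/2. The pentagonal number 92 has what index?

8

Set n(3n−1)/2 = 92, giving 3n² − n − 184 = 0.
So n = (1 + 47) / 6 = 48/6 = 8.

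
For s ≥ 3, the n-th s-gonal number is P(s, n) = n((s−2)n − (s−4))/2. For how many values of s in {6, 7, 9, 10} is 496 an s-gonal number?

s = 6: P(6, 16) = 496. ✓
s = 7: P(7, 14) = 469 and P(7, 15) = 540; 496 is not s-gonal.
s = 9: P(9, 12) = 474 and P(9, 13) = 559; 496 is not s-gonal.
s = 10: P(10, 11) = 451 and P(10, 12) = 540; 496 is not s-gonal.
Hits: s ∈ {6} → 1.

1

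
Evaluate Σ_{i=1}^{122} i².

Σ_{i=1}^{122} i² = 122·123·245/6 = 612745.

612745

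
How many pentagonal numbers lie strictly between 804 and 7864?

49

The n-th pentagonal number is n(3n−1)/2.
Smallest index with value > 804: n = 24 (giving 852).
Largest index with value < 7864: n = 72 (giving 7740).
Indices 24 through 72: 49 terms.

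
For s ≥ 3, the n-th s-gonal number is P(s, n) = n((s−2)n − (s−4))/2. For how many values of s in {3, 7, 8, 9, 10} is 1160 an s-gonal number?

1

s = 3: P(3, 47) = 1128 and P(3, 48) = 1176; 1160 is not s-gonal.
s = 7: P(7, 21) = 1071 and P(7, 22) = 1177; 1160 is not s-gonal.
s = 8: P(8, 20) = 1160. ✓
s = 9: P(9, 18) = 1089 and P(9, 19) = 1216; 1160 is not s-gonal.
s = 10: P(10, 17) = 1105 and P(10, 18) = 1242; 1160 is not s-gonal.
Hits: s ∈ {8} → 1.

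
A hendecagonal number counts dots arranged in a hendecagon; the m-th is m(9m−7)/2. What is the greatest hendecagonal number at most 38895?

38595

Solve n(9n−7)/2 ≤ 38895 for integer n.
n = 93 gives 38595 ≤ 38895, while n = 94 gives 39433 > 38895; so the answer is 38595.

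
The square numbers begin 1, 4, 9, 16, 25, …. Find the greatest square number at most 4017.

Solve n² ≤ 4017 for integer n.
n = 63 gives 3969 ≤ 4017, while n = 64 gives 4096 > 4017; so the answer is 3969.

3969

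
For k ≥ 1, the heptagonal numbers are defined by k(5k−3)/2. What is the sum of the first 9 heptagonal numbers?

Σ i(5i−3)/2 = (5Σi² − 3Σi) / 2 over i = 1..9.
Σi = 45 and Σi² = 285.
(5·285 − 3·45) / 2 = 1290/2 = 645.

645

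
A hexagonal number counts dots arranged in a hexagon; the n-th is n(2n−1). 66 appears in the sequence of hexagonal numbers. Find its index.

6

Set n(2n−1) = 66, giving 2n² − n − 66 = 0.
The discriminant is 1 + 8·66 = 529, and √529 = 23.
So n = (1 + 23) / 4 = 24/4 = 6.
Check: 6·(2·6 − 1) = 66. ✓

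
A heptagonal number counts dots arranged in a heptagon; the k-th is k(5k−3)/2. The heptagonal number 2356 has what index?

Set n(5n−3)/2 = 2356, giving 5n² − 3n − 4712 = 0.
The discriminant is 9 + 40·2356 = 94249, and √94249 = 307.
So n = (3 + 307) / 10 = 310/10 = 31.

31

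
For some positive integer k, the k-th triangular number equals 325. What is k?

Set n(n+1)/2 = 325, giving n² + n − 650 = 0.
The discriminant is 1 + 8·325 = 2601, and √2601 = 51.
So n = (-1 + 51) / 2 = 50/2 = 25.
Check: 25·26/2 = 325. ✓

25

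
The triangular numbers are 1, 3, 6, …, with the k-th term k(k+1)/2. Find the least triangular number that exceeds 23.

28

Solve n(n+1)/2 > 23 for integer n.
The largest n with value ≤ 23 is 6 (since 21 ≤ 23 < 28), so the first above is n = 7, value 28.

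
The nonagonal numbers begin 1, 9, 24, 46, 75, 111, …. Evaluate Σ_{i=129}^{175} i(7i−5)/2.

3813016

Σ i(7i−5)/2 = (7Σi² − 5Σi) / 2 over i = 129..175.
Σi = 15400 − 8256 = 7144 and Σi² = 1801800 − 707264 = 1094536.
(7·1094536 − 5·7144) / 2 = 7626032/2 = 3813016.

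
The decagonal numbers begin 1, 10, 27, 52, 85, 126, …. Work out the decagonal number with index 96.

36576

The 96th decagonal number is n(4n−3) with n = 96.
96·(4·96 − 3) = 96·381 = 36576.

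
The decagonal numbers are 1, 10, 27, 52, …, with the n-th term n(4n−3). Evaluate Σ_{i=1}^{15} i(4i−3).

4600

Σ i(4i−3) = 4Σi² − 3Σi over i = 1..15.
Σi = 120 and Σi² = 1240.
4·1240 − 3·120 = 4600.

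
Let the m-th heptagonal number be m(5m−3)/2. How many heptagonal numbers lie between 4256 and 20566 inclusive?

50

The n-th heptagonal number is n(5n−3)/2.
Smallest index with value ≥ 4256: n = 42 (giving 4347).
Largest index with value ≤ 20566: n = 91 (giving 20566).
Indices 42 through 91: 50 terms.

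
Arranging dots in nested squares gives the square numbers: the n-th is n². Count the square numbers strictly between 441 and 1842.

The n-th square number is n².
Smallest index with value > 441: n = 22 (giving 484).
Largest index with value < 1842: n = 42 (giving 1764).
Indices 22 through 42: 21 terms.

21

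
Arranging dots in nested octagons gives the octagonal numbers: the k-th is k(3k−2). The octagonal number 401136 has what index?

366

Set n(3n−2) = 401136, giving 3n² − 2n − 401136 = 0.
So n = (2 + 2194) / 6 = 2196/6 = 366.
Check: 366·(3·366 − 2) = 401136. ✓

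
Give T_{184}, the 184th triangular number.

17020

184·185/2 = 34040/2 = 17020.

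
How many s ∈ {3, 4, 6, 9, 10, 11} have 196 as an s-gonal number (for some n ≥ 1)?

s = 3: P(3, 19) = 190 and P(3, 20) = 210; 196 is not s-gonal.
s = 4: P(4, 14) = 196. ✓
s = 6: P(6, 10) = 190 and P(6, 11) = 231; 196 is not s-gonal.
s = 9: P(9, 7) = 154 and P(9, 8) = 204; 196 is not s-gonal.
s = 10: P(10, 7) = 175 and P(10, 8) = 232; 196 is not s-gonal.
s = 11: P(11, 7) = 196. ✓
Hits: s ∈ {4, 11} → 2.

2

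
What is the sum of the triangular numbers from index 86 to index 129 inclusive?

Σ i(i+1)/2 = (Σi² + Σi) / 2 over i = 86..129.
Σi = 8385 − 3655 = 4730 and Σi² = 723905 − 208335 = 515570.
(1·515570 + 1·4730) / 2 = 520300/2 = 260150.

260150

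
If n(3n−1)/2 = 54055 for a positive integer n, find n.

190

Set n(3n−1)/2 = 54055, giving 3n² − n − 108110 = 0.
The discriminant is 1 + 24·54055 = 1297321, and √1297321 = 1139.
So n = (1 + 1139) / 6 = 1140/6 = 190.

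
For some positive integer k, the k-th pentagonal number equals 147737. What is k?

Set n(3n−1)/2 = 147737, giving 3n² − n − 295474 = 0.
The discriminant is 1 + 24·147737 = 3545689, and √3545689 = 1883.
So n = (1 + 1883) / 6 = 1884/6 = 314.

314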